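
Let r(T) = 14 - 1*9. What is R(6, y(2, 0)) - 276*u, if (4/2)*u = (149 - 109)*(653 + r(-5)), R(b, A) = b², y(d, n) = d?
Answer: -3632124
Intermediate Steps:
r(T) = 5 (r(T) = 14 - 9 = 5)
u = 13160 (u = ((149 - 109)*(653 + 5))/2 = (40*658)/2 = (½)*26320 = 13160)
R(6, y(2, 0)) - 276*u = 6² - 276*13160 = 36 - 3632160 = -3632124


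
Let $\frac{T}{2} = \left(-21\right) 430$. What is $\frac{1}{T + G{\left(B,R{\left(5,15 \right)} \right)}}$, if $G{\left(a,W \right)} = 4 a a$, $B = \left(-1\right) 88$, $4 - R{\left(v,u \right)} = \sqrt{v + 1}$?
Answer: $\frac{1}{12916} \approx 7.7423 \cdot 10^{-5}$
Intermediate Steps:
$R{\left(v,u \right)} = 4 - \sqrt{1 + v}$ ($R{\left(v,u \right)} = 4 - \sqrt{v + 1} = 4 - \sqrt{1 + v}$)
$B = -88$
$T = -18060$ ($T = 2 \left(\left(-21\right) 430\right) = 2 \left(-9030\right) = -18060$)
$G{\left(a,W \right)} = 4 a^{2}$
$\frac{1}{T + G{\left(B,R{\left(5,15 \right)} \right)}} = \frac{1}{-18060 + 4 \left(-88\right)^{2}} = \frac{1}{-18060 + 4 \cdot 7744} = \frac{1}{-18060 + 30976} = \frac{1}{12916}$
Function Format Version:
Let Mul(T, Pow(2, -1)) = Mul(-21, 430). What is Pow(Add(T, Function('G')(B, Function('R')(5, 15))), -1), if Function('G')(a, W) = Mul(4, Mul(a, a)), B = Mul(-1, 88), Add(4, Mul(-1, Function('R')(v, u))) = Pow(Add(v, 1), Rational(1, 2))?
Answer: Rational(1, 12916) ≈ 7.7423e-5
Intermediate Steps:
Function('R')(v, u) = Add(4, Mul(-1, Pow(Add(1, v), Rational(1, 2)))) (Function('R')(v, u) = Add(4, Mul(-1, Pow(Add(v, 1), Rational(1, 2)))) = Add(4, Mul(-1, Pow(Add(1, v), Rational(1, 2)))))
B = -88
T = -18060 (T = Mul(2, Mul(-21, 430)) = Mul(2, -9030) = -18060)
Function('G')(a, W) = Mul(4, Pow(a, 2))
Pow(Add(T, Function('G')(B, Function('R')(5, 15))), -1) = Pow(Add(-18060, Mul(4, Pow(-88, 2))), -1) = Pow(Add(-18060, Mul(4, 7744)), -1) = Pow(Add(-18060, 30976), -1) = Pow(12916, -1) = Rational(1, 12916)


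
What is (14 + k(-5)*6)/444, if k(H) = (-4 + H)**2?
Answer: 125/111 ≈ 1.1261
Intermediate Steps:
(14 + k(-5)*6)/444 = (14 + (-4 - 5)**2*6)/444 = (14 + (-9)**2*6)*(1/444) = (14 + 81*6)*(1/444) = (14 + 486)*(1/444) = 500*(1/444) = 125/111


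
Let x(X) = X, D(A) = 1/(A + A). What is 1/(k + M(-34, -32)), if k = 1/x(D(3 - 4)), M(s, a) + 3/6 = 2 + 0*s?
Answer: -2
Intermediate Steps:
D(A) = 1/(2*A)
M(s, a) = 3/2 (M(s, a) = -½ + (2 + 0*s) = -½ + (2 + 0) = -½ + 2 = 3/2)
k = -2 (k = 1/(1/(2*(3 - 4))) = 1/((½)/(-1)) = 1/((½)*(-1)) = 1/(-½) = -2)
1/(k + M(-34, -32)) = 1/(-2 + 3/2) = 1/(-½) = -2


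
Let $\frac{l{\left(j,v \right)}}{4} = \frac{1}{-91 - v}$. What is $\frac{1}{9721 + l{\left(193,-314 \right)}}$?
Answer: $\frac{223}{2167787} \approx 0.00010287$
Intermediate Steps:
$l{\left(j,v \right)} = \frac{4}{-91 - v}$
$\frac{1}{9721 + l{\left(193,-314 \right)}} = \frac{1}{9721 - \frac{4}{91 - 314}} = \frac{1}{9721 - \frac{4}{-223}} = \frac{1}{9721 - - \frac{4}{223}} = \frac{1}{9721 + \frac{4}{223}} = \frac{1}{\frac{2167787}{223}} = \frac{223}{2167787}$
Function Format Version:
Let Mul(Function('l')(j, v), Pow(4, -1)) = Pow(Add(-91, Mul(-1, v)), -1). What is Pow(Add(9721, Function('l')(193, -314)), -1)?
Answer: Rational(223, 2167787) ≈ 0.00010287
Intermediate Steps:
Function('l')(j, v) = Mul(4, Pow(Add(-91, Mul(-1, v)), -1))
Pow(Add(9721, Function('l')(193, -314)), -1) = Pow(Add(9721, Mul(-4, Pow(Add(91, -314), -1))), -1) = Pow(Add(9721, Mul(-4, Pow(-223, -1))), -1) = Pow(Add(9721, Mul(-4, Rational(-1, 223))), -1) = Pow(Add(9721, Rational(4, 223)), -1) = Pow(Rational(2167787, 223), -1) = Rational(223, 2167787)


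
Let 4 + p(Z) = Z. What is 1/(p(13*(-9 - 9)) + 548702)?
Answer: 1/548464 ≈ 1.8233e-6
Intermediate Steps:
p(Z) = -4 + Z
1/(p(13*(-9 - 9)) + 548702) = 1/((-4 + 13*(-9 - 9)) + 548702) = 1/((-4 + 13*(-18)) + 548702) = 1/((-4 - 234) + 548702) = 1/(-238 + 548702) = 1/548464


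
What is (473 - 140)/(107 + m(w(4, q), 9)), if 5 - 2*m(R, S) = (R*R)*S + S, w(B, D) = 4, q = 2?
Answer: 111/11 ≈ 10.091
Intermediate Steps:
m(R, S) = 5/2 - S/2 - S*R**2/2 (m(R, S) = 5/2 - ((R*R)*S + S)/2 = 5/2 - (R**2*S + S)/2 = 5/2 - (S*R**2 + S)/2 = 5/2 - (S + S*R**2)/2 = 5/2 + (-S/2 - S*R**2/2) = 5/2 - S/2 - S*R**2/2)
(473 - 140)/(107 + m(w(4, q), 9)) = (473 - 140)/(107 + (5/2 - 1/2*9 - 1/2*9*4**2)) = 333/(107 + (5/2 - 9/2 - 1/2*9*16)) = 333/(107 + (5/2 - 9/2 - 72)) = 333/(107 - 74) = 333/33 = 333*(1/33) = 111/11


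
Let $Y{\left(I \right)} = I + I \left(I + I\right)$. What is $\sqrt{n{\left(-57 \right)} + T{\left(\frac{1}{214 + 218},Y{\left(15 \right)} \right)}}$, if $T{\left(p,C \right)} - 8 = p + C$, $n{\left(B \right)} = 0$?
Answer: $\frac{\sqrt{613011}}{36} \approx 21.749$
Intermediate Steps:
$Y{\left(I \right)} = I + 2 I^{2}$ ($Y{\left(I \right)} = I + I 2 I = I + 2 I^{2}$)
$T{\left(p,C \right)} = 8 + C + p$ ($T{\left(p,C \right)} = 8 + \left(p + C\right) = 8 + \left(C + p\right) = 8 + C + p$)
$\sqrt{n{\left(-57 \right)} + T{\left(\frac{1}{214 + 218},Y{\left(15 \right)} \right)}} = \sqrt{0 + \left(8 + 15 \left(1 + 2 \cdot 15\right) + \frac{1}{214 + 218}\right)} = \sqrt{0 + \left(8 + 15 \left(1 + 30\right) + \frac{1}{432}\right)} = \sqrt{0 + \left(8 + 15 \cdot 31 + \frac{1}{432}\right)} = \sqrt{0 + \left(8 + 465 + \frac{1}{432}\right)} = \sqrt{0 + \frac{204337}{432}} = \sqrt{\frac{204337}{432}} = \frac{\sqrt{613011}}{36}$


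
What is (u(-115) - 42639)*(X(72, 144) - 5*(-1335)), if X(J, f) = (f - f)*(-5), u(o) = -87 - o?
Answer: -284428425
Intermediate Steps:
X(J, f) = 0 (X(J, f) = 0*(-5) = 0)
(u(-115) - 42639)*(X(72, 144) - 5*(-1335)) = ((-87 - 1*(-115)) - 42639)*(0 - 5*(-1335)) = ((-87 + 115) - 42639)*(0 + 6675) = (28 - 42639)*6675 = -42611*6675 = -284428425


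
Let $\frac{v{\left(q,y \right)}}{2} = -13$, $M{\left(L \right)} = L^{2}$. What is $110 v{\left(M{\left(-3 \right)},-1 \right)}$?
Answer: $-2860$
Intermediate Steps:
$v{\left(q,y \right)} = -26$ ($v{\left(q,y \right)} = 2 \left(-13\right) = -26$)
$110 v{\left(M{\left(-3 \right)},-1 \right)} = 110 \left(-26\right) = -2860$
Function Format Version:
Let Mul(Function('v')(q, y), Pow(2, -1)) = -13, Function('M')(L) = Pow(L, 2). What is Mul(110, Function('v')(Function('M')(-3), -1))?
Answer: -2860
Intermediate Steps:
Function('v')(q, y) = -26 (Function('v')(q, y) = Mul(2, -13) = -26)
Mul(110, Function('v')(Function('M')(-3), -1)) = Mul(110, -26) = -2860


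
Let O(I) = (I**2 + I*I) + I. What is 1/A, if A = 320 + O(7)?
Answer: 1/425 ≈ 0.0023529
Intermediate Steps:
O(I) = I + 2*I**2 (O(I) = (I**2 + I**2) + I = 2*I**2 + I = I + 2*I**2)
A = 425 (A = 320 + 7*(1 + 2*7) = 320 + 7*(1 + 14) = 320 + 7*15 = 320 + 105 = 425)
1/A = 1/425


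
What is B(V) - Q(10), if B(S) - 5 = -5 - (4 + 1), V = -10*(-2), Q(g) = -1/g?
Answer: -49/10 ≈ -4.9000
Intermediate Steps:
V = 20
B(S) = -5 (B(S) = 5 + (-5 - (4 + 1)) = 5 + (-5 - 1*5) = 5 + (-5 - 5) = 5 - 10 = -5)
B(V) - Q(10) = -5 - (-1)/10 = -5 - 1*(-⅒) = -5 + ⅒ = -49/10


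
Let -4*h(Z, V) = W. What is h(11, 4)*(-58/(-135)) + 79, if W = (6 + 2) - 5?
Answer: 7081/90 ≈ 78.678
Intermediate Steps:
W = 3 (W = 8 - 5 = 3)
h(Z, V) = -¾ (h(Z, V) = -¼*3 = -¾)
h(11, 4)*(-58/(-135)) + 79 = -(-87)/(2*(-135)) + 79 = -(-87)*(-1)/(2*135) + 79 = -¾*58/135 + 79 = -29/90 + 79 = 7081/90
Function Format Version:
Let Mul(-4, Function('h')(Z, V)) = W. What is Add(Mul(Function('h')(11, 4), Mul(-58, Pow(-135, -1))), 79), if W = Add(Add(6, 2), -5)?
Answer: Rational(7081, 90) ≈ 78.678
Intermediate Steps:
W = 3 (W = Add(8, -5) = 3)
Function('h')(Z, V) = Rational(-3, 4) (Function('h')(Z, V) = Mul(Rational(-1, 4), 3) = Rational(-3, 4))
Add(Mul(Function('h')(11, 4), Mul(-58, Pow(-135, -1))), 79) = Add(Mul(Rational(-3, 4), Mul(-58, Pow(-135, -1))), 79) = Add(Mul(Rational(-3, 4), Mul(-58, Rational(-1, 135))), 79) = Add(Mul(Rational(-3, 4), Rational(58, 135)), 79) = Add(Rational(-29, 90), 79) = Rational(7081, 90)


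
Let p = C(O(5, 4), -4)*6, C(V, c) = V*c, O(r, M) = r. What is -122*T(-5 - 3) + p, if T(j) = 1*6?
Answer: -852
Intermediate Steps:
T(j) = 6
p = -120 (p = (5*(-4))*6 = -20*6 = -120)
-122*T(-5 - 3) + p = -122*6 - 120 = -732 - 120 = -852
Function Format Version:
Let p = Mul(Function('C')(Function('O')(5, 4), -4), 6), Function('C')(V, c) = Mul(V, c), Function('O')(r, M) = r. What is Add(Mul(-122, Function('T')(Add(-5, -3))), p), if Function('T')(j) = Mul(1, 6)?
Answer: -852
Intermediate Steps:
Function('T')(j) = 6
p = -120 (p = Mul(Mul(5, -4), 6) = Mul(-20, 6) = -120)
Add(Mul(-122, Function('T')(Add(-5, -3))), p) = Add(Mul(-122, 6), -120) = Add(-732, -120) = -852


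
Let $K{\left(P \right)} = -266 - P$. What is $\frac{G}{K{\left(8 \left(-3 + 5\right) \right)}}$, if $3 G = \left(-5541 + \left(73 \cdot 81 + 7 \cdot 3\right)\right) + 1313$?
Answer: $- \frac{853}{423} \approx -2.0165$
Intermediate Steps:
$G = \frac{1706}{3}$ ($G = \frac{\left(-5541 + \left(73 \cdot 81 + 7 \cdot 3\right)\right) + 1313}{3} = \frac{\left(-5541 + \left(5913 + 21\right)\right) + 1313}{3} = \frac{\left(-5541 + 5934\right) + 1313}{3} = \frac{393 + 1313}{3} = \frac{1}{3} \cdot 1706 = \frac{1706}{3} \approx 568.67$)
$\frac{G}{K{\left(8 \left(-3 + 5\right) \right)}} = \frac{1706}{3 \left(-266 - 8 \left(-3 + 5\right)\right)} = \frac{1706}{3 \left(-266 - 8 \cdot 2\right)} = \frac{1706}{3 \left(-266 - 16\right)} = \frac{1706}{3 \left(-282\right)} = \frac{1706}{3} \left(- \frac{1}{282}\right) = - \frac{853}{423}$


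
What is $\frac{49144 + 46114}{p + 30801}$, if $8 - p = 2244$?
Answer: $\frac{95258}{28565} \approx 3.3348$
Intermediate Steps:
$p = -2236$ ($p = 8 - 2244 = -2236$)
$\frac{49144 + 46114}{p + 30801} = \frac{49144 + 46114}{-2236 + 30801} = \frac{95258}{28565}$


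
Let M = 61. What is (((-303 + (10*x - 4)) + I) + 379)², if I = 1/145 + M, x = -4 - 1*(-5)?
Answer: 429981696/21025 ≈ 20451.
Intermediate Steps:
x = 1 (x = -4 + 5 = 1)
I = 8846/145 (I = 1/145 + 61 = 8846/145 ≈ 61.007)
(((-303 + (10*x - 4)) + I) + 379)² = (((-303 + (10*1 - 4)) + 8846/145) + 379)² = (((-303 + (10 - 4)) + 8846/145) + 379)² = (((-303 + 6) + 8846/145) + 379)² = ((-297 + 8846/145) + 379)² = (-34219/145 + 379)² = (20736/145)² = 429981696/21025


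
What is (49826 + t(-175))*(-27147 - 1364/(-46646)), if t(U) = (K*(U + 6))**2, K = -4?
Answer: -320881077630798/23323 ≈ -1.3758e+10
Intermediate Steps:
t(U) = (-24 - 4*U)**2 (t(U) = (-4*(U + 6))**2 = (-4*(6 + U))**2 = (-24 - 4*U)**2)
(49826 + t(-175))*(-27147 - 1364/(-46646)) = (49826 + 16*(6 - 175)**2)*(-27147 - 1364/(-46646)) = (49826 + 16*(-169)**2)*(-27147 - 1364*(-1/46646)) = (49826 + 16*28561)*(-27147 + 682/23323) = (49826 + 456976)*(-633148799/23323) = 506802*(-633148799/23323) = -320881077630798/23323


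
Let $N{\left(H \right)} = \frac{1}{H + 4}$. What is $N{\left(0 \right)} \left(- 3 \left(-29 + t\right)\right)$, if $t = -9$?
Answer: $\frac{57}{2} \approx 28.5$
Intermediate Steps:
$N{\left(H \right)} = \frac{1}{4 + H}$
$N{\left(0 \right)} \left(- 3 \left(-29 + t\right)\right) = \frac{\left(-3\right) \left(-29 - 9\right)}{4 + 0} = \frac{\left(-3\right) \left(-38\right)}{4} = \frac{1}{4} \cdot 114 = \frac{57}{2}$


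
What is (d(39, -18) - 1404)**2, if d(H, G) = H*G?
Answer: 4435236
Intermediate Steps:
d(H, G) = G*H
(d(39, -18) - 1404)**2 = (-18*39 - 1404)**2 = (-702 - 1404)**2 = (-2106)**2 = 4435236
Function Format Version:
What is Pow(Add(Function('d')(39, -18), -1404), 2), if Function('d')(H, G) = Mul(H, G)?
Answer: 4435236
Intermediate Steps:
Function('d')(H, G) = Mul(G, H)
Pow(Add(Function('d')(39, -18), -1404), 2) = Pow(Add(Mul(-18, 39), -1404), 2) = Pow(Add(-702, -1404), 2) = Pow(-2106, 2) = 4435236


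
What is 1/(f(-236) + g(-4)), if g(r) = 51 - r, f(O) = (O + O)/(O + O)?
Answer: 1/56 ≈ 0.017857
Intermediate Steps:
f(O) = 1 (f(O) = (2*O)/((2*O)) = (2*O)*(1/(2*O)) = 1)
1/(f(-236) + g(-4)) = 1/(1 + (51 - 1*(-4))) = 1/(1 + (51 + 4)) = 1/(1 + 55) = 1/56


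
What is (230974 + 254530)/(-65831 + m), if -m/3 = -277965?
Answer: 7586/12001 ≈ 0.63211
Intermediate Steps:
m = 833895 (m = -3*(-277965) = 833895)
(230974 + 254530)/(-65831 + m) = (230974 + 254530)/(-65831 + 833895) = 485504/768064 = 485504*(1/768064) = 7586/12001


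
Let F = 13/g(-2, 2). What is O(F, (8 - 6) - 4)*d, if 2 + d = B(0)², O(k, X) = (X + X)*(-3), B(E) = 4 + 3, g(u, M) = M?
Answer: 564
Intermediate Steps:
B(E) = 7
F = 13/2 ≈ 6.5000
O(k, X) = -6*X (O(k, X) = (2*X)*(-3) = -6*X)
d = 47 (d = -2 + 7² = -2 + 49 = 47)
O(F, (8 - 6) - 4)*d = -6*((8 - 6) - 4)*47 = -6*(2 - 4)*47 = -6*(-2)*47 = 12*47 = 564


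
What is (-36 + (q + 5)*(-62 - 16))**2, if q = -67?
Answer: 23040000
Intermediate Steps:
(-36 + (q + 5)*(-62 - 16))**2 = (-36 + (-67 + 5)*(-62 - 16))**2 = (-36 - 62*(-78))**2 = (-36 + 4836)**2 = 4800**2 = 23040000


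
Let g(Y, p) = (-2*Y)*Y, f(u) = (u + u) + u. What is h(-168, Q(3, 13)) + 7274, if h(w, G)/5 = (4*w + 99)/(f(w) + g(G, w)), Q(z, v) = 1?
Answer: 3683509/506 ≈ 7279.7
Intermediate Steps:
f(u) = 3*u (f(u) = 2*u + u = 3*u)
g(Y, p) = -2*Y²
h(w, G) = 5*(99 + 4*w)/(-2*G² + 3*w) (h(w, G) = 5*((4*w + 99)/(3*w - 2*G²)) = 5*((99 + 4*w)/(-2*G² + 3*w)) = 5*(99 + 4*w)/(-2*G² + 3*w))
h(-168, Q(3, 13)) + 7274 = 5*(99 + 4*(-168))/(-2*1² + 3*(-168)) + 7274 = 5*(99 - 672)/(-2*1 - 504) + 7274 = 5*(-573)/(-2 - 504) + 7274 = 5*(-573)/(-506) + 7274 = 5*(-1/506)*(-573) + 7274 = 2865/506 + 7274 = 3683509/506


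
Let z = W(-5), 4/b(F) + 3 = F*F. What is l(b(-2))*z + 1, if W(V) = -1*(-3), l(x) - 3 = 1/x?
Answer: 43/4 ≈ 10.750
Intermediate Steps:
b(F) = 4/(-3 + F²) (b(F) = 4/(-3 + F*F) = 4/(-3 + F²))
l(x) = 3 + 1/x
W(V) = 3
z = 3
l(b(-2))*z + 1 = (3 + 1/(4/(-3 + (-2)²)))*3 + 1 = (3 + 1/(4/(-3 + 4)))*3 + 1 = (3 + 1/(4/1))*3 + 1 = (3 + 1/(4*1))*3 + 1 = (3 + 1/4)*3 + 1 = (3 + ¼)*3 + 1 = (13/4)*3 + 1 = 39/4 + 1 = 43/4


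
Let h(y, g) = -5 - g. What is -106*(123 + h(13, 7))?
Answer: -11766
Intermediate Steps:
-106*(123 + h(13, 7)) = -106*(123 + (-5 - 1*7)) = -106*(123 + (-5 - 7)) = -106*(123 - 12) = -106*111 = -11766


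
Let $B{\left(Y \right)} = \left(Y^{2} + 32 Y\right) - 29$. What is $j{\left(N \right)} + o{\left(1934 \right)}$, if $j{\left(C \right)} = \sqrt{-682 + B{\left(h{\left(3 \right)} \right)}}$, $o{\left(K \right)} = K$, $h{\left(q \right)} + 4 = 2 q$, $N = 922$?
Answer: $1934 + i \sqrt{643} \approx 1934.0 + 25.357 i$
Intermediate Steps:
$h{\left(q \right)} = -4 + 2 q$
$B{\left(Y \right)} = -29 + Y^{2} + 32 Y$
$j{\left(C \right)} = i \sqrt{643}$ ($j{\left(C \right)} = \sqrt{-682 + \left(-29 + \left(-4 + 2 \cdot 3\right)^{2} + 32 \left(-4 + 2 \cdot 3\right)\right)} = \sqrt{-682 + \left(-29 + \left(-4 + 6\right)^{2} + 32 \left(-4 + 6\right)\right)} = \sqrt{-682 + \left(-29 + 2^{2} + 32 \cdot 2\right)} = \sqrt{-682 + \left(-29 + 4 + 64\right)} = \sqrt{-682 + 39} = \sqrt{-643} = i \sqrt{643}$)
$j{\left(N \right)} + o{\left(1934 \right)} = i \sqrt{643} + 1934 = 1934 + i \sqrt{643}$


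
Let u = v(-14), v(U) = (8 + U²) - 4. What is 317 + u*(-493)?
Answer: -98283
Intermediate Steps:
v(U) = 4 + U²
u = 200 (u = 4 + (-14)² = 4 + 196 = 200)
317 + u*(-493) = 317 + 200*(-493) = 317 - 98600 = -98283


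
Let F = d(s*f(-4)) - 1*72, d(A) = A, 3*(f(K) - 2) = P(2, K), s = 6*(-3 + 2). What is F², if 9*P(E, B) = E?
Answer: 577600/81 ≈ 7130.9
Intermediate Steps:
P(E, B) = E/9
s = -6 (s = 6*(-1) = -6)
f(K) = 56/27 (f(K) = 2 + ((⅑)*2)/3 = 2 + (⅓)*(2/9) = 2 + 2/27 = 56/27)
F = -760/9 (F = -6*56/27 - 1*72 = -112/9 - 72 = -760/9 ≈ -84.444)
F² = (-760/9)² = 577600/81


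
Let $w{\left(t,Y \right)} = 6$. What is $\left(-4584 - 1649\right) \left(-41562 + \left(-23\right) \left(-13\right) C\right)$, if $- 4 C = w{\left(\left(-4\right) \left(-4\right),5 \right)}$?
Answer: $\frac{523702893}{2} \approx 2.6185 \cdot 10^{8}$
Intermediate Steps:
$C = - \frac{3}{2}$ ($C = \left(- \frac{1}{4}\right) 6 = - \frac{3}{2} \approx -1.5$)
$\left(-4584 - 1649\right) \left(-41562 + \left(-23\right) \left(-13\right) C\right) = \left(-4584 - 1649\right) \left(-41562 + \left(-23\right) \left(-13\right) \left(- \frac{3}{2}\right)\right) = - 6233 \left(-41562 + 299 \left(- \frac{3}{2}\right)\right) = - 6233 \left(-41562 - \frac{897}{2}\right) = \left(-6233\right) \left(- \frac{84021}{2}\right) = \frac{523702893}{2}$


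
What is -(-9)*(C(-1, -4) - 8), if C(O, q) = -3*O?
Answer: -45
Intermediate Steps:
-(-9)*(C(-1, -4) - 8) = -(-9)*(-3*(-1) - 8) = -(-9)*(3 - 8) = -(-9)*(-5) = -1*45 = -45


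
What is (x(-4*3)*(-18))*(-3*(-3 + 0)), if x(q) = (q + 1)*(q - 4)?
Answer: -28512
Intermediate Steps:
x(q) = (1 + q)*(-4 + q)
(x(-4*3)*(-18))*(-3*(-3 + 0)) = ((-4 + (-4*3)**2 - (-12)*3)*(-18))*(-3*(-3 + 0)) = ((-4 + (-12)**2 - 3*(-12))*(-18))*(-3*(-3)) = ((-4 + 144 + 36)*(-18))*9 = (176*(-18))*9 = -3168*9 = -28512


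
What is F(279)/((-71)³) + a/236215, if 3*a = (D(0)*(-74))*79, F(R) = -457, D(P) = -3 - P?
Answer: 2200297961/84543946865 ≈ 0.026026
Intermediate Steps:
a = 5846 (a = (((-3 - 1*0)*(-74))*79)/3 = (((-3 + 0)*(-74))*79)/3 = (-3*(-74)*79)/3 = (222*79)/3 = (⅓)*17538 = 5846)
F(279)/((-71)³) + a/236215 = -457/((-71)³) + 5846/236215 = -457/(-357911) + 5846*(1/236215) = -457*(-1/357911) + 5846/236215 = 457/357911 + 5846/236215 = 2200297961/84543946865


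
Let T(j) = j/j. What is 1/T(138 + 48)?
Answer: 1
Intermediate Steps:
T(j) = 1
1/T(138 + 48) = 1/1 = 1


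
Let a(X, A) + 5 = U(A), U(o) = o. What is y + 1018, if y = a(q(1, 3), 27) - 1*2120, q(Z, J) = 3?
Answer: -1080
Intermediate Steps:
a(X, A) = -5 + A
y = -2098 (y = (-5 + 27) - 1*2120 = 22 - 2120 = -2098)
y + 1018 = -2098 + 1018 = -1080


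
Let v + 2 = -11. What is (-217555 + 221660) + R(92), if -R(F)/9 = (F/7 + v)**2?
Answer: 201136/49 ≈ 4104.8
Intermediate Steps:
v = -13 (v = -2 - 11 = -13)
R(F) = -9*(-13 + F/7)**2 (R(F) = -9*(F/7 - 13)**2 = -9*(-13 + F/7)**2)
(-217555 + 221660) + R(92) = (-217555 + 221660) - 9*(-91 + 92)**2/49 = 4105 - 9/49*1**2 = 4105 - 9/49*1 = 4105 - 9/49 = 201136/49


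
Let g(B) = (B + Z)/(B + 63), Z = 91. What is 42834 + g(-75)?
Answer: 128498/3 ≈ 42833.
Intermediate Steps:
g(B) = (91 + B)/(63 + B) (g(B) = (B + 91)/(B + 63) = (91 + B)/(63 + B))
42834 + g(-75) = 42834 + (91 - 75)/(63 - 75) = 42834 + 16/(-12) = 42834 - 1/12*16 = 42834 - 4/3 = 128498/3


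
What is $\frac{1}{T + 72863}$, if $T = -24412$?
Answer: $\frac{1}{48451} \approx 2.0639 \cdot 10^{-5}$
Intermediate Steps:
$\frac{1}{T + 72863} = \frac{1}{-24412 + 72863} = \frac{1}{48451}$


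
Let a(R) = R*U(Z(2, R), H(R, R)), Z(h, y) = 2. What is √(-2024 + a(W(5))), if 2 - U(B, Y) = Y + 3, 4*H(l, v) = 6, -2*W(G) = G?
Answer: I*√8071/2 ≈ 44.919*I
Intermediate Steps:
W(G) = -G/2
H(l, v) = 3/2 (H(l, v) = (¼)*6 = 3/2)
U(B, Y) = -1 - Y (U(B, Y) = 2 - (Y + 3) = 2 - (3 + Y) = 2 + (-3 - Y) = -1 - Y)
a(R) = -5*R/2 (a(R) = R*(-1 - 1*3/2) = R*(-1 - 3/2) = R*(-5/2) = -5*R/2)
√(-2024 + a(W(5))) = √(-2024 - (-5)*5/4) = √(-2024 - 5/2*(-5/2)) = √(-2024 + 25/4) = √(-8071/4) = I*√8071/2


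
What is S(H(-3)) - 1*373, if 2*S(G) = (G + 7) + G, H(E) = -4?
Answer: -747/2 ≈ -373.50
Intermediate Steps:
S(G) = 7/2 + G (S(G) = ((G + 7) + G)/2 = ((7 + G) + G)/2 = (7 + 2*G)/2 = 7/2 + G)
S(H(-3)) - 1*373 = (7/2 - 4) - 1*373 = -1/2 - 373 = -747/2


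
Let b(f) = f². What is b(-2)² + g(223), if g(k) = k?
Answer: 239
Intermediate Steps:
b(-2)² + g(223) = ((-2)²)² + 223 = 4² + 223 = 16 + 223 = 239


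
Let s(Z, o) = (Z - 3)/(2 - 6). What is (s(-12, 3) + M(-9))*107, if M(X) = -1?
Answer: 1177/4 ≈ 294.25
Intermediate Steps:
s(Z, o) = ¾ - Z/4 (s(Z, o) = (-3 + Z)/(-4) = (-3 + Z)*(-¼) = ¾ - Z/4)
(s(-12, 3) + M(-9))*107 = ((¾ - ¼*(-12)) - 1)*107 = ((¾ + 3) - 1)*107 = (15/4 - 1)*107 = (11/4)*107 = 1177/4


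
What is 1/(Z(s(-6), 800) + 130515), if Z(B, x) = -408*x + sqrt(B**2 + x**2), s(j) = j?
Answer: -195885/38370293189 - 2*sqrt(160009)/38370293189 ≈ -5.1260e-6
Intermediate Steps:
Z(B, x) = sqrt(B**2 + x**2) - 408*x
1/(Z(s(-6), 800) + 130515) = 1/((sqrt((-6)**2 + 800**2) - 408*800) + 130515) = 1/((sqrt(36 + 640000) - 326400) + 130515) = 1/((sqrt(640036) - 326400) + 130515) = 1/((2*sqrt(160009) - 326400) + 130515) = 1/((-326400 + 2*sqrt(160009)) + 130515) = 1/(-195885 + 2*sqrt(160009))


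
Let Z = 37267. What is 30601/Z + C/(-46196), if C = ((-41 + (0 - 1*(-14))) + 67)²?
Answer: 338504149/430396583 ≈ 0.78649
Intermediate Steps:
C = 1600 (C = ((-41 + (0 + 14)) + 67)² = ((-41 + 14) + 67)² = (-27 + 67)² = 40² = 1600)
30601/Z + C/(-46196) = 30601/37267 + 1600/(-46196) = 30601*(1/37267) + 1600*(-1/46196) = 30601/37267 - 400/11549 = 338504149/430396583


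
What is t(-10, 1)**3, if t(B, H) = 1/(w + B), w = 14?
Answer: 1/64 ≈ 0.015625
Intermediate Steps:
t(B, H) = 1/(14 + B)
t(-10, 1)**3 = (1/(14 - 10))**3 = (1/4)**3 = 1/64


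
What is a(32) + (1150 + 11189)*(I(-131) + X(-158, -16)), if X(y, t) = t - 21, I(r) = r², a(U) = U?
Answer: 211293068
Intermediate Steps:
X(y, t) = -21 + t
a(32) + (1150 + 11189)*(I(-131) + X(-158, -16)) = 32 + (1150 + 11189)*((-131)² + (-21 - 16)) = 32 + 12339*(17161 - 37) = 32 + 12339*17124 = 32 + 211293036 = 211293068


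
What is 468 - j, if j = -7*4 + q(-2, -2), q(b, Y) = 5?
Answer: 491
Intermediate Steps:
j = -23 (j = -7*4 + 5 = -28 + 5 = -23)
468 - j = 468 - 1*(-23) = 468 + 23 = 491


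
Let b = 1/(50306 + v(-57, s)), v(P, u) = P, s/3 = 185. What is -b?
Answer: -1/50249 ≈ -1.9901e-5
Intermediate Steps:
s = 555 (s = 3*185 = 555)
b = 1/50249 (b = 1/(50306 - 57) = 1/50249 ≈ 1.9901e-5)
-b = -1*1/50249 = -1/50249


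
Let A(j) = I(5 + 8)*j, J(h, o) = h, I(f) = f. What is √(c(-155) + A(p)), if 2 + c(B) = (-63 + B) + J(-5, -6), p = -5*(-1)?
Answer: 4*I*√10 ≈ 12.649*I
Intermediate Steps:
p = 5
c(B) = -70 + B (c(B) = -2 + ((-63 + B) - 5) = -2 + (-68 + B) = -70 + B)
A(j) = 13*j (A(j) = (5 + 8)*j = 13*j)
√(c(-155) + A(p)) = √((-70 - 155) + 13*5) = √(-225 + 65) = √(-160) = 4*I*√10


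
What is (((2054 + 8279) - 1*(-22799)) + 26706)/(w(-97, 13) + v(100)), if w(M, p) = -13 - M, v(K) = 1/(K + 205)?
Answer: 18250590/25621 ≈ 712.33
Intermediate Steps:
v(K) = 1/(205 + K)
(((2054 + 8279) - 1*(-22799)) + 26706)/(w(-97, 13) + v(100)) = (((2054 + 8279) - 1*(-22799)) + 26706)/((-13 - 1*(-97)) + 1/(205 + 100)) = ((10333 + 22799) + 26706)/((-13 + 97) + 1/305) = (33132 + 26706)/(84 + 1/305) = 59838/(25621/305) = 59838*(305/25621) = 18250590/25621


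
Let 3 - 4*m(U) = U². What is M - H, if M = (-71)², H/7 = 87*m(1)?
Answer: 9473/2 ≈ 4736.5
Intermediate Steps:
m(U) = ¾ - U²/4
H = 609/2 (H = 7*(87*(¾ - ¼*1²)) = 7*(87*(¾ - ¼*1)) = 7*(87*(¾ - ¼)) = 7*(87*(½)) = 7*(87/2) = 609/2 ≈ 304.50)
M = 5041
M - H = 5041 - 1*609/2 = 5041 - 609/2 = 9473/2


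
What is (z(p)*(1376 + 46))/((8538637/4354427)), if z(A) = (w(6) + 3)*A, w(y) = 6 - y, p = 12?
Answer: 222911826984/8538637 ≈ 26106.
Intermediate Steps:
z(A) = 3*A (z(A) = ((6 - 1*6) + 3)*A = ((6 - 6) + 3)*A = (0 + 3)*A = 3*A)
(z(p)*(1376 + 46))/((8538637/4354427)) = ((3*12)*(1376 + 46))/((8538637/4354427)) = (36*1422)/((8538637*(1/4354427))) = 51192/(8538637/4354427) = 51192*(4354427/8538637) = 222911826984/8538637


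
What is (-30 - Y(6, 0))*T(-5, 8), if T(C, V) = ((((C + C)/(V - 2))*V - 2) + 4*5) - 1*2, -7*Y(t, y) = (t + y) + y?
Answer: -544/7 ≈ -77.714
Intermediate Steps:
Y(t, y) = -2*y/7 - t/7 (Y(t, y) = -((t + y) + y)/7 = -(t + 2*y)/7 = -2*y/7 - t/7)
T(C, V) = 16 + 2*C*V/(-2 + V) (T(C, V) = ((((2*C)/(-2 + V))*V - 2) + 20) - 2 = (((2*C/(-2 + V))*V - 2) + 20) - 2 = ((2*C*V/(-2 + V) - 2) + 20) - 2 = ((-2 + 2*C*V/(-2 + V)) + 20) - 2 = (18 + 2*C*V/(-2 + V)) - 2 = 16 + 2*C*V/(-2 + V))
(-30 - Y(6, 0))*T(-5, 8) = (-30 - (-2/7*0 - 1/7*6))*(2*(-16 + 8*8 - 5*8)/(-2 + 8)) = (-30 - (0 - 6/7))*(2*(-16 + 64 - 40)/6) = (-30 - 1*(-6/7))*(2*(1/6)*8) = (-30 + 6/7)*(8/3) = -204/7*8/3 = -544/7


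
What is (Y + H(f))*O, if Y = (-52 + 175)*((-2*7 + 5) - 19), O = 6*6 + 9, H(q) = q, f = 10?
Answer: -154530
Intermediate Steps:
O = 45 (O = 36 + 9 = 45)
Y = -3444 (Y = 123*((-14 + 5) - 19) = 123*(-9 - 19) = 123*(-28) = -3444)
(Y + H(f))*O = (-3444 + 10)*45 = -3434*45 = -154530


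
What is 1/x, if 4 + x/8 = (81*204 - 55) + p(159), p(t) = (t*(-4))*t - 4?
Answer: -1/677304 ≈ -1.4764e-6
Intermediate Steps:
p(t) = -4 - 4*t² (p(t) = (-4*t)*t - 4 = -4*t² - 4 = -4 - 4*t²)
x = -677304 (x = -32 + 8*((81*204 - 55) + (-4 - 4*159²)) = -32 + 8*((16524 - 55) + (-4 - 4*25281)) = -32 + 8*(16469 + (-4 - 101124)) = -32 + 8*(16469 - 101128) = -32 + 8*(-84659) = -32 - 677272 = -677304)
1/x = 1/(-677304) = -1/677304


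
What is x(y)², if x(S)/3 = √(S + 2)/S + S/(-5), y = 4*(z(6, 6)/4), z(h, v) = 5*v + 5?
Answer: 540558/1225 - 18*√37/5 ≈ 419.37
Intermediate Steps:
z(h, v) = 5 + 5*v
y = 35 (y = 4*((5 + 5*6)/4) = 4*((5 + 30)*(¼)) = 4*(35*(¼)) = 4*(35/4) = 35)
x(S) = -3*S/5 + 3*√(2 + S)/S (x(S) = 3*(√(S + 2)/S + S/(-5)) = 3*(√(2 + S)/S + S*(-⅕)) = 3*(√(2 + S)/S - S/5) = 3*(-S/5 + √(2 + S)/S) = -3*S/5 + 3*√(2 + S)/S)
x(y)² = (-⅗*35 + 3*√(2 + 35)/35)² = (-21 + 3*(1/35)*√37)² = (-21 + 3*√37/35)²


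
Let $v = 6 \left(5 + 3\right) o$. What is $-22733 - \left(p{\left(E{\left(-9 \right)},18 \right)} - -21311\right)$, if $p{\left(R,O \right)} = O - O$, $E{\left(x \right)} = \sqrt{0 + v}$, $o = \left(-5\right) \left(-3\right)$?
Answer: $-44044$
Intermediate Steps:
$o = 15$
$v = 720$ ($v = 6 \left(5 + 3\right) 15 = 6 \cdot 8 \cdot 15 = 48 \cdot 15 = 720$)
$E{\left(x \right)} = 12 \sqrt{5}$ ($E{\left(x \right)} = \sqrt{0 + 720} = \sqrt{720} = 12 \sqrt{5}$)
$p{\left(R,O \right)} = 0$
$-22733 - \left(p{\left(E{\left(-9 \right)},18 \right)} - -21311\right) = -22733 - \left(0 - -21311\right) = -22733 - \left(0 + 21311\right) = -22733 - 21311 = -44044$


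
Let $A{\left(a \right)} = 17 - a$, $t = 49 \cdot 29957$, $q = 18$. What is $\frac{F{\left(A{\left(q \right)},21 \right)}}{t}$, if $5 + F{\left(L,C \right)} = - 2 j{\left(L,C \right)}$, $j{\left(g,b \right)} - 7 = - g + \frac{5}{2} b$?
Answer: $- \frac{18}{209699} \approx -8.5837 \cdot 10^{-5}$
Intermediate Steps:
$j{\left(g,b \right)} = 7 - g + \frac{5 b}{2}$ ($j{\left(g,b \right)} = 7 + \left(- g + \frac{5}{2} b\right) = 7 + \left(- g + 5 \cdot \frac{1}{2} b\right) = 7 + \left(- g + \frac{5 b}{2}\right) = 7 - g + \frac{5 b}{2}$)
$t = 1467893$
$F{\left(L,C \right)} = -19 - 5 C + 2 L$ ($F{\left(L,C \right)} = -5 - 2 \left(7 - L + \frac{5 C}{2}\right) = -5 - \left(14 - 2 L + 5 C\right) = -19 - 5 C + 2 L$)
$\frac{F{\left(A{\left(q \right)},21 \right)}}{t} = \frac{-19 - 105 + 2 \left(17 - 18\right)}{1467893} = \left(-19 - 105 + 2 \left(17 - 18\right)\right) \frac{1}{1467893} = \left(-19 - 105 + 2 \left(-1\right)\right) \frac{1}{1467893} = \left(-19 - 105 - 2\right) \frac{1}{1467893} = \left(-126\right) \frac{1}{1467893} = - \frac{18}{209699}$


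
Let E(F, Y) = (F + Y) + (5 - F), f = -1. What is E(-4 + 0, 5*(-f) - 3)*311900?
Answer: 2183300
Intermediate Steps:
E(F, Y) = 5 + Y
E(-4 + 0, 5*(-f) - 3)*311900 = (5 + (5*(-1*(-1)) - 3))*311900 = (5 + (5*1 - 3))*311900 = (5 + (5 - 3))*311900 = (5 + 2)*311900 = 7*311900 = 2183300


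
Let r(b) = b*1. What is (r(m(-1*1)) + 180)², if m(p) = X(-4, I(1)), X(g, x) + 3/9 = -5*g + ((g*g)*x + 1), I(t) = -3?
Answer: 209764/9 ≈ 23307.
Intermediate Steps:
X(g, x) = ⅔ - 5*g + x*g² (X(g, x) = -⅓ + (-5*g + ((g*g)*x + 1)) = -⅓ + (-5*g + (g²*x + 1)) = -⅓ + (-5*g + (x*g² + 1)) = -⅓ + (-5*g + (1 + x*g²)) = -⅓ + (1 - 5*g + x*g²) = ⅔ - 5*g + x*g²)
m(p) = -82/3 (m(p) = ⅔ - 5*(-4) - 3*(-4)² = ⅔ + 20 - 3*16 = ⅔ + 20 - 48 = -82/3)
r(b) = b
(r(m(-1*1)) + 180)² = (-82/3 + 180)² = (458/3)² = 209764/9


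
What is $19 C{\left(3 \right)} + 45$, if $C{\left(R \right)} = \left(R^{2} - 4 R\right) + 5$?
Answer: $83$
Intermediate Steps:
$C{\left(R \right)} = 5 + R^{2} - 4 R$
$19 C{\left(3 \right)} + 45 = 19 \left(5 + 3^{2} - 12\right) + 45 = 19 \left(5 + 9 - 12\right) + 45 = 19 \cdot 2 + 45 = 38 + 45 = 83$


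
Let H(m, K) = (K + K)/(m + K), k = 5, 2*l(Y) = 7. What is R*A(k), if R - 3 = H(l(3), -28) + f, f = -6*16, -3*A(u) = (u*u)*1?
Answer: 15875/21 ≈ 755.95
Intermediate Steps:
l(Y) = 7/2 (l(Y) = (½)*7 = 7/2)
A(u) = -u²/3 (A(u) = -u*u/3 = -u²/3)
f = -96
H(m, K) = 2*K/(K + m) (H(m, K) = (2*K)/(K + m) = 2*K/(K + m))
R = -635/7 (R = 3 + (2*(-28)/(-28 + 7/2) - 96) = 3 + (2*(-28)/(-49/2) - 96) = 3 + (2*(-28)*(-2/49) - 96) = 3 + (16/7 - 96) = 3 - 656/7 = -635/7 ≈ -90.714)
R*A(k) = -(-635)*5²/21 = -(-635)*25/21 = -635/7*(-25/3) = 15875/21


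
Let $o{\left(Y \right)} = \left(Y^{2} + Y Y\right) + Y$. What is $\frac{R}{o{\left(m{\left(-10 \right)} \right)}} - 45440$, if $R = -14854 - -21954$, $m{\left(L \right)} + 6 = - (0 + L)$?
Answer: $- \frac{407185}{9} \approx -45243.0$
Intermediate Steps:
$m{\left(L \right)} = -6 - L$ ($m{\left(L \right)} = -6 - \left(0 + L\right) = -6 - L$)
$o{\left(Y \right)} = Y + 2 Y^{2}$ ($o{\left(Y \right)} = \left(Y^{2} + Y^{2}\right) + Y = 2 Y^{2} + Y = Y + 2 Y^{2}$)
$R = 7100$ ($R = -14854 + 21954 = 7100$)
$\frac{R}{o{\left(m{\left(-10 \right)} \right)}} - 45440 = \frac{7100}{\left(-6 - -10\right) \left(1 + 2 \left(-6 - -10\right)\right)} - 45440 = \frac{7100}{\left(-6 + 10\right) \left(1 + 2 \left(-6 + 10\right)\right)} - 45440 = \frac{7100}{4 \left(1 + 2 \cdot 4\right)} - 45440 = \frac{7100}{4 \left(1 + 8\right)} - 45440 = \frac{7100}{4 \cdot 9} - 45440 = \frac{7100}{36} - 45440 = 7100 \cdot \frac{1}{36} - 45440 = \frac{1775}{9} - 45440 = - \frac{407185}{9}$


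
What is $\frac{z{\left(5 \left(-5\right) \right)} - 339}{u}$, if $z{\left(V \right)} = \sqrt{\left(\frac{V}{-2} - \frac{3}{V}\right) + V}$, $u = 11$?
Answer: $- \frac{339}{11} + \frac{i \sqrt{1238}}{110} \approx -30.818 + 0.31987 i$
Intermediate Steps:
$z{\left(V \right)} = \sqrt{\frac{V}{2} - \frac{3}{V}}$ ($z{\left(V \right)} = \sqrt{\left(V \left(- \frac{1}{2}\right) - \frac{3}{V}\right) + V} = \sqrt{\left(- \frac{V}{2} - \frac{3}{V}\right) + V} = \sqrt{\left(- \frac{3}{V} - \frac{V}{2}\right) + V} = \sqrt{\frac{V}{2} - \frac{3}{V}}$)
$\frac{z{\left(5 \left(-5\right) \right)} - 339}{u} = \frac{\frac{\sqrt{- \frac{12}{5 \left(-5\right)} + 2 \cdot 5 \left(-5\right)}}{2} - 339}{11} = \frac{\frac{\sqrt{- \frac{12}{-25} + 2 \left(-25\right)}}{2} - 339}{11} = \frac{\frac{\sqrt{\left(-12\right) \left(- \frac{1}{25}\right) - 50}}{2} - 339}{11} = \frac{\frac{\sqrt{\frac{12}{25} - 50}}{2} - 339}{11} = \frac{\frac{\sqrt{- \frac{1238}{25}}}{2} - 339}{11} = \frac{\frac{\frac{1}{5} i \sqrt{1238}}{2} - 339}{11} = \frac{\frac{i \sqrt{1238}}{10} - 339}{11} = \frac{-339 + \frac{i \sqrt{1238}}{10}}{11} = - \frac{339}{11} + \frac{i \sqrt{1238}}{110}$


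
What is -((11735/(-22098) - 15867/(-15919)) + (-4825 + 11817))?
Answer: -2459796029005/351778062 ≈ -6992.5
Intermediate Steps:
-((11735/(-22098) - 15867/(-15919)) + (-4825 + 11817)) = -((11735*(-1/22098) - 15867*(-1/15919)) + 6992) = -((-11735/22098 + 15867/15919) + 6992) = -(163819501/351778062 + 6992) = -1*2459796029005/351778062 = -2459796029005/351778062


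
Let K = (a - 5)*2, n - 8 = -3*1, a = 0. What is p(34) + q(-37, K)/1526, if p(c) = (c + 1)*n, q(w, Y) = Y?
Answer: 133520/763 ≈ 174.99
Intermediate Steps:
n = 5 (n = 8 - 3*1 = 8 - 3 = 5)
K = -10 (K = (0 - 5)*2 = -5*2 = -10)
p(c) = 5 + 5*c (p(c) = (c + 1)*5 = (1 + c)*5 = 5 + 5*c)
p(34) + q(-37, K)/1526 = (5 + 5*34) - 10/1526 = (5 + 170) + (1/1526)*(-10) = 175 - 5/763 = 133520/763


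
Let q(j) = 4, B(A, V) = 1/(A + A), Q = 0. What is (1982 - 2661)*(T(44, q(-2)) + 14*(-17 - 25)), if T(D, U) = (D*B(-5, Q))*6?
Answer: 2085888/5 ≈ 4.1718e+5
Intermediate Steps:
B(A, V) = 1/(2*A)
T(D, U) = -3*D/5 (T(D, U) = (D*((1/2)/(-5)))*6 = (D*((1/2)*(-1/5)))*6 = (D*(-1/10))*6 = -D/10*6 = -3*D/5)
(1982 - 2661)*(T(44, q(-2)) + 14*(-17 - 25)) = (1982 - 2661)*(-3/5*44 + 14*(-17 - 25)) = -679*(-132/5 + 14*(-42)) = -679*(-132/5 - 588) = -679*(-3072/5) = 2085888/5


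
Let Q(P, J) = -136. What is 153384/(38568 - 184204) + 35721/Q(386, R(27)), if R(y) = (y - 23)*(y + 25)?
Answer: -1305780945/4951624 ≈ -263.71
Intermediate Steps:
R(y) = (-23 + y)*(25 + y)
153384/(38568 - 184204) + 35721/Q(386, R(27)) = 153384/(38568 - 184204) + 35721/(-136) = 153384/(-145636) + 35721*(-1/136) = 153384*(-1/145636) - 35721/136 = -38346/36409 - 35721/136 = -1305780945/4951624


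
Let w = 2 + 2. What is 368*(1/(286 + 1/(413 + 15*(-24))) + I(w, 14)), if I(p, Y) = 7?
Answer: 39069088/15159 ≈ 2577.3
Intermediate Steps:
w = 4
368*(1/(286 + 1/(413 + 15*(-24))) + I(w, 14)) = 368*(1/(286 + 1/(413 + 15*(-24))) + 7) = 368*(1/(286 + 1/(413 - 360)) + 7) = 368*(1/(286 + 1/53) + 7) = 368*(1/(15159/53) + 7) = 368*(53/15159 + 7) = 368*(106166/15159) = 39069088/15159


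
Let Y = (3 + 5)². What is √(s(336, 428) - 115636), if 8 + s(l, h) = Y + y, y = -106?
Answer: 3*I*√12854 ≈ 340.13*I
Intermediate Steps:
Y = 64 (Y = 8² = 64)
s(l, h) = -50 (s(l, h) = -8 + (64 - 106) = -8 - 42 = -50)
√(s(336, 428) - 115636) = √(-50 - 115636) = √(-115686) = 3*I*√12854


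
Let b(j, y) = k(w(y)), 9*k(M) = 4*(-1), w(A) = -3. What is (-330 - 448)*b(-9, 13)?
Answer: 3112/9 ≈ 345.78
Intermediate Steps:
k(M) = -4/9 (k(M) = (4*(-1))/9 = (1/9)*(-4) = -4/9)
b(j, y) = -4/9
(-330 - 448)*b(-9, 13) = (-330 - 448)*(-4/9) = -778*(-4/9) = 3112/9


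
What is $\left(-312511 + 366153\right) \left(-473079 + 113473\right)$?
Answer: $-19289985052$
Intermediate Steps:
$\left(-312511 + 366153\right) \left(-473079 + 113473\right) = 53642 \left(-359606\right) = -19289985052$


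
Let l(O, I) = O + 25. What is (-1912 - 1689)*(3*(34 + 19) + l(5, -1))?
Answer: -680589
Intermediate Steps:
l(O, I) = 25 + O
(-1912 - 1689)*(3*(34 + 19) + l(5, -1)) = (-1912 - 1689)*(3*(34 + 19) + (25 + 5)) = -3601*(3*53 + 30) = -3601*(159 + 30) = -3601*189 = -680589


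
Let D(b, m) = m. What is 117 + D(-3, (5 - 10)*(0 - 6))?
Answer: 147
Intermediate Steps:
117 + D(-3, (5 - 10)*(0 - 6)) = 117 + (5 - 10)*(0 - 6) = 117 - 5*(-6) = 117 + 30 = 147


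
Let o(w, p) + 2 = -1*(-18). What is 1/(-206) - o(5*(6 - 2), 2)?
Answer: -3297/206 ≈ -16.005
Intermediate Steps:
o(w, p) = 16 (o(w, p) = -2 - 1*(-18) = -2 + 18 = 16)
1/(-206) - o(5*(6 - 2), 2) = 1/(-206) - 1*16 = -1/206 - 16 = -3297/206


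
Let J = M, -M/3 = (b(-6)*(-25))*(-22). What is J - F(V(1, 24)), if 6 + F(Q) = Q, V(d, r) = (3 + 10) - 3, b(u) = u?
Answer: 9896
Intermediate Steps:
V(d, r) = 10 (V(d, r) = 13 - 3 = 10)
F(Q) = -6 + Q
M = 9900 (M = -3*(-6*(-25))*(-22) = -450*(-22) = -3*(-3300) = 9900)
J = 9900
J - F(V(1, 24)) = 9900 - (-6 + 10) = 9900 - 1*4 = 9900 - 4 = 9896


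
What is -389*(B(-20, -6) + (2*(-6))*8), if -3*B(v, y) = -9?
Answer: 36177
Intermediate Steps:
B(v, y) = 3 (B(v, y) = -⅓*(-9) = 3)
-389*(B(-20, -6) + (2*(-6))*8) = -389*(3 + (2*(-6))*8) = -389*(3 - 12*8) = -389*(3 - 96) = -389*(-93) = 36177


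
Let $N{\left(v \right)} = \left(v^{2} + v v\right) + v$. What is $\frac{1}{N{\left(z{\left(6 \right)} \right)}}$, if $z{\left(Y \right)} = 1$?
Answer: $\frac{1}{3} \approx 0.33333$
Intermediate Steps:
$N{\left(v \right)} = v + 2 v^{2}$ ($N{\left(v \right)} = \left(v^{2} + v^{2}\right) + v = 2 v^{2} + v = v + 2 v^{2}$)
$\frac{1}{N{\left(z{\left(6 \right)} \right)}} = \frac{1}{1 \left(1 + 2 \cdot 1\right)} = \frac{1}{1 \left(1 + 2\right)} = \frac{1}{1 \cdot 3} = \frac{1}{3}$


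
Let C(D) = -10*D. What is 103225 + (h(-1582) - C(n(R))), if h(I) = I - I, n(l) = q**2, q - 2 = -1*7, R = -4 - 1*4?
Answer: 103475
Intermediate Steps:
R = -8 (R = -4 - 4 = -8)
q = -5 (q = 2 - 1*7 = 2 - 7 = -5)
n(l) = 25 (n(l) = (-5)**2 = 25)
h(I) = 0
103225 + (h(-1582) - C(n(R))) = 103225 + (0 - (-10)*25) = 103225 + (0 - 1*(-250)) = 103225 + (0 + 250) = 103225 + 250 = 103475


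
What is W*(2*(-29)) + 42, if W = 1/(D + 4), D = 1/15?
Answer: 1692/61 ≈ 27.738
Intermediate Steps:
D = 1/15 ≈ 0.066667
W = 15/61 (W = 1/(1/15 + 4) = 1/(61/15) = 15/61 ≈ 0.24590)
W*(2*(-29)) + 42 = 15*(2*(-29))/61 + 42 = (15/61)*(-58) + 42 = -870/61 + 42 = 1692/61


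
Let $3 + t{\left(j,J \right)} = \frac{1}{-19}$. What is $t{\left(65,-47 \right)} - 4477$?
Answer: $- \frac{85121}{19} \approx -4480.1$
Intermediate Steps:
$t{\left(j,J \right)} = - \frac{58}{19}$ ($t{\left(j,J \right)} = -3 + \frac{1}{-19} = -3 - \frac{1}{19} = - \frac{58}{19}$)
$t{\left(65,-47 \right)} - 4477 = - \frac{58}{19} - 4477 = - \frac{85121}{19}$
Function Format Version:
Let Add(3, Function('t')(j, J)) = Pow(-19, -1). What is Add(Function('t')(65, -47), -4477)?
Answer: Rational(-85121, 19) ≈ -4480.1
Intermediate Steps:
Function('t')(j, J) = Rational(-58, 19) (Function('t')(j, J) = Add(-3, Pow(-19, -1)) = Add(-3, Rational(-1, 19)) = Rational(-58, 19))
Add(Function('t')(65, -47), -4477) = Add(Rational(-58, 19), -4477) = Rational(-85121, 19)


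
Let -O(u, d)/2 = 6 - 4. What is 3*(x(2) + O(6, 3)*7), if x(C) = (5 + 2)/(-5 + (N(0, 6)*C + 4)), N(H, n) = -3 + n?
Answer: -399/5 ≈ -79.800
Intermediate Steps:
O(u, d) = -4 (O(u, d) = -2*(6 - 4) = -2*2 = -4)
x(C) = 7/(-1 + 3*C) (x(C) = (5 + 2)/(-5 + ((-3 + 6)*C + 4)) = 7/(-5 + (3*C + 4)) = 7/(-5 + (4 + 3*C)) = 7/(-1 + 3*C))
3*(x(2) + O(6, 3)*7) = 3*(7/(-1 + 3*2) - 4*7) = 3*(7/(-1 + 6) - 28) = 3*(7/5 - 28) = 3*(-133/5) = -399/5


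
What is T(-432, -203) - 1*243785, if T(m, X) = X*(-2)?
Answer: -243379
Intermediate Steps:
T(m, X) = -2*X
T(-432, -203) - 1*243785 = -2*(-203) - 1*243785 = 406 - 243785 = -243379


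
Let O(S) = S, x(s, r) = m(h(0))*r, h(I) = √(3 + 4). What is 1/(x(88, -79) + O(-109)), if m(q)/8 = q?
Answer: 109/2784087 - 632*√7/2784087 ≈ -0.00056145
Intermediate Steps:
h(I) = √7
m(q) = 8*q
x(s, r) = 8*r*√7 (x(s, r) = (8*√7)*r = 8*r*√7)
1/(x(88, -79) + O(-109)) = 1/(8*(-79)*√7 - 109) = 1/(-632*√7 - 109) = 1/(-109 - 632*√7)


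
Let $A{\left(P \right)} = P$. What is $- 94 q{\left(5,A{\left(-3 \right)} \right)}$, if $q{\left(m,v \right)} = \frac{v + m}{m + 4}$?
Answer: $- \frac{188}{9} \approx -20.889$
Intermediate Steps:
$q{\left(m,v \right)} = \frac{m + v}{4 + m}$
$- 94 q{\left(5,A{\left(-3 \right)} \right)} = - 94 \frac{5 - 3}{4 + 5} = - 94 \cdot \frac{1}{9} \cdot 2 = \left(-94\right) \frac{2}{9} = - \frac{188}{9}$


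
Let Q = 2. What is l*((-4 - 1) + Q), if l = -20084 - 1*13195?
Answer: 99837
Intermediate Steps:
l = -33279 (l = -20084 - 13195 = -33279)
l*((-4 - 1) + Q) = -33279*((-4 - 1) + 2) = -33279*(-5 + 2) = -33279*(-3) = 99837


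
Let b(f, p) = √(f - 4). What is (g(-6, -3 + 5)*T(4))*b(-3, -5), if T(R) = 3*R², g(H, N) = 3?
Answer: 144*I*√7 ≈ 380.99*I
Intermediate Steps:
b(f, p) = √(-4 + f)
(g(-6, -3 + 5)*T(4))*b(-3, -5) = (3*(3*4²))*√(-4 - 3) = (3*(3*16))*√(-7) = (3*48)*(I*√7) = 144*(I*√7) = 144*I*√7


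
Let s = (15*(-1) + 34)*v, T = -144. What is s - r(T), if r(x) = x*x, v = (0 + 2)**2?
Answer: -20660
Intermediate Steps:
v = 4 (v = 2**2 = 4)
r(x) = x**2
s = 76 (s = (15*(-1) + 34)*4 = (-15 + 34)*4 = 19*4 = 76)
s - r(T) = 76 - 1*(-144)**2 = 76 - 1*20736 = 76 - 20736 = -20660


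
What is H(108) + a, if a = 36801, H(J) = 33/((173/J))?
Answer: 6370137/173 ≈ 36822.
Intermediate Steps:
H(J) = 33*J/173 (H(J) = 33*(J/173) = 33*J/173)
H(108) + a = (33/173)*108 + 36801 = 3564/173 + 36801 = 6370137/173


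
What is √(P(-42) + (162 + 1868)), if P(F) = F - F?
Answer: √2030 ≈ 45.056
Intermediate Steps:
P(F) = 0
√(P(-42) + (162 + 1868)) = √(0 + (162 + 1868)) = √(0 + 2030) = √2030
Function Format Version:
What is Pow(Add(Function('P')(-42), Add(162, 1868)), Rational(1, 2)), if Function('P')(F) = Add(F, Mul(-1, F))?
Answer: Pow(2030, Rational(1, 2)) ≈ 45.056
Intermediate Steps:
Function('P')(F) = 0
Pow(Add(Function('P')(-42), Add(162, 1868)), Rational(1, 2)) = Pow(Add(0, Add(162, 1868)), Rational(1, 2)) = Pow(Add(0, 2030), Rational(1, 2)) = Pow(2030, Rational(1, 2))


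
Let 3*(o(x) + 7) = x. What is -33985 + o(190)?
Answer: -101786/3 ≈ -33929.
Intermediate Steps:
o(x) = -7 + x/3
-33985 + o(190) = -33985 + (-7 + (1/3)*190) = -33985 + (-7 + 190/3) = -33985 + 169/3 = -101786/3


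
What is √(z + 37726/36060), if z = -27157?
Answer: I*√8827881901410/18030 ≈ 164.79*I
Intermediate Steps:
√(z + 37726/36060) = √(-27157 + 37726/36060) = √(-27157 + 37726*(1/36060)) = √(-27157 + 18863/18030) = √(-489621847/18030) = I*√8827881901410/18030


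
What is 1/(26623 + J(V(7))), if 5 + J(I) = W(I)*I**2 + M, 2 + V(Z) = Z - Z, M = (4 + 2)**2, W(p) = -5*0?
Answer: 1/26654 ≈ 3.7518e-5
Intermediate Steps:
W(p) = 0
M = 36 (M = 6**2 = 36)
V(Z) = -2 (V(Z) = -2 + (Z - Z) = -2 + 0 = -2)
J(I) = 31 (J(I) = -5 + (0*I**2 + 36) = -5 + (0 + 36) = -5 + 36 = 31)
1/(26623 + J(V(7))) = 1/(26623 + 31) = 1/26654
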